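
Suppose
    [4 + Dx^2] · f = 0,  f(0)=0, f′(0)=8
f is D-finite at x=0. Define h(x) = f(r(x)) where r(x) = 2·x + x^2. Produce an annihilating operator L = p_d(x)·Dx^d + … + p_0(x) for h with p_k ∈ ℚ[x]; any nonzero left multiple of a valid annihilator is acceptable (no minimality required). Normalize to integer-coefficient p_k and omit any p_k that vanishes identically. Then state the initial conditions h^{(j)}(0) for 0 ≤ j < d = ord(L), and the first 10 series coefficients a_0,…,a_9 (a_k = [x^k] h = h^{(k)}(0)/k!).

L = (16 + 48·x + 48·x^2 + 16·x^3) - Dx + (1 + x)·Dx^2  (order 2).
h: a_k = 0, 16, 8, -128/3, -64, 32/15, 80, 22784/315, -128/45, -155104/2835, …
ICs: h(0) = 0, h′(0) = 16.

f: a_k = 0, 8, 0, -16/3, 0, 16/15, 0, -32/315, 0, 16/2835, …
h₀=f(r): pull back L_f along r ⇒ L₀.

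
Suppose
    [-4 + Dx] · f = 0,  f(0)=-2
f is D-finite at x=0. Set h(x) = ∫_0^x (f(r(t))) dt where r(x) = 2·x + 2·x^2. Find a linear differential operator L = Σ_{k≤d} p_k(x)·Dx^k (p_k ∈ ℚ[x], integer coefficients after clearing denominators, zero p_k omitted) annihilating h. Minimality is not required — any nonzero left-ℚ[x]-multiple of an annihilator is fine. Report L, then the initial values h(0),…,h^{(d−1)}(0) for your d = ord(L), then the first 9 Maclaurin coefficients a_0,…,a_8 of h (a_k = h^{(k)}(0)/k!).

f: a_k = -2, -8, -16, -64/3, -64/3, -256/15, -512/45, -2048/315, -1024/315, …
f∘r: x↦r, Dx↦Dx/r' in L_f ⇒ L₀.
h=∫₀ˣh₀: take L = L₀·Dx.
L = (-8 - 16·x)·Dx + Dx^2  (order 2).
h: a_k = 0, -2, -8, -80/3, -224/3, -2752/15, -18176/45, -255488/315, -94720/63, …
ICs: h(0) = 0, h′(0) = -2.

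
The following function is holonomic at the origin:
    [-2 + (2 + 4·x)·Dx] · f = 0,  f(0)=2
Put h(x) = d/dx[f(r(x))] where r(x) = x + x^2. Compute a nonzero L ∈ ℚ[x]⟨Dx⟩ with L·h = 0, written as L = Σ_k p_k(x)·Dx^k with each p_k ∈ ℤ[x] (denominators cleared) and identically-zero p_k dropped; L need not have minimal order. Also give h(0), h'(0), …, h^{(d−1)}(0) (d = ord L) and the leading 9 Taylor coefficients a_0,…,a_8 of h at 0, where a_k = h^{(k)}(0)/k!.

f: a_k = 2, 2, -1, 1, -5/4, 7/4, -21/8, 33/8, -429/64, …
f∘r: x↦r, Dx↦Dx/r' in L_f ⇒ L₀.
h₀' ⇒ L via d/dx closure of L₀.
L = 1 + (-1 - 4·x - 6·x^2 - 4·x^3)·Dx  (order 1).
h: a_k = 2, 2, -3, 3, -5/4, -9/4, 49/8, -61/8, 243/64, …
ICs: h(0) = 2.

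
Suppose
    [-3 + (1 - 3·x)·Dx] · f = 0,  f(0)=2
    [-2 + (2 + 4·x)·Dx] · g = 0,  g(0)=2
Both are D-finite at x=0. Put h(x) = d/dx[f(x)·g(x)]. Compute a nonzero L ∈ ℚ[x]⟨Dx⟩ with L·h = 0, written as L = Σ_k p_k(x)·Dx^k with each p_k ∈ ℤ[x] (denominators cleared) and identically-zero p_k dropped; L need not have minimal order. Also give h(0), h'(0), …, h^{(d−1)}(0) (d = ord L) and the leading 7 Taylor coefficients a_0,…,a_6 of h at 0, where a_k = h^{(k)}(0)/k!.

f: a_k = 2, 6, 18, 54, 162, 486, 1458, …
g: a_k = 2, 2, -1, 1, -5/4, 7/4, -21/8, …
Product ⇒ symmetric product L₀, ord ≤ 1.
h=h₀': d/dx-closure on L₀ ⇒ L.
L = (23 + 72·x + 27·x^2) + (-4 + x + 27·x^2 + 18·x^3)·Dx  (order 1).
h: a_k = 16, 92, 420, 1670, 6280, 45153/2, 158151/2, …
ICs: h(0) = 16.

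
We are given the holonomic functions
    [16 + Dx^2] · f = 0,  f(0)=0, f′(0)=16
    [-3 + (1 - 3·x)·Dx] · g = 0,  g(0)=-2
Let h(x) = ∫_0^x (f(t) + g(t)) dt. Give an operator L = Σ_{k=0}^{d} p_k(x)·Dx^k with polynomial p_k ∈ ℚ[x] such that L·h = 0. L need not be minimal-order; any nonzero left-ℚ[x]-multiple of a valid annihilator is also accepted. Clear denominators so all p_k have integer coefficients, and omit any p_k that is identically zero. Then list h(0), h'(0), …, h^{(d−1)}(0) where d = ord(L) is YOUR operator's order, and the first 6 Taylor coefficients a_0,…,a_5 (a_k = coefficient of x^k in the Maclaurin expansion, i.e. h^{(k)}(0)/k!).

L = (-1680 + 2304·x - 3456·x^2)·Dx + (272 - 1584·x + 3456·x^2 - 3456·x^3)·Dx^2 + (-105 + 144·x - 216·x^2)·Dx^3 + (17 - 99·x + 216·x^2 - 216·x^3)·Dx^4  (order 4).
h: a_k = 0, -2, 5, -6, -145/6, -162/5, …
ICs: h(0) = 0, h′(0) = -2, h′′(0) = 10, h′′′(0) = -36.

f: a_k = 0, 16, 0, -128/3, 0, 512/15, …
g: a_k = -2, -6, -18, -54, -162, -486, …
Weyl lclm of L_f,L_g ⇒ L₀ (ord ≤ 3).
Integrate: L := L₀·Dx.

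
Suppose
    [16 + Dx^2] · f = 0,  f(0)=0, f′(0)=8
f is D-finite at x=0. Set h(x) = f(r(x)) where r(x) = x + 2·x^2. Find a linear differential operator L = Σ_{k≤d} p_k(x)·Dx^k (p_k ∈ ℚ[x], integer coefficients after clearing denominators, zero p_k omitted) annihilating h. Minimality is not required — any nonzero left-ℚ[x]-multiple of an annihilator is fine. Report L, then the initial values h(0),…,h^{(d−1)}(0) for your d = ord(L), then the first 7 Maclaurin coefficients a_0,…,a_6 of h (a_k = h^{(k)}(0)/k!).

f: a_k = 0, 8, 0, -64/3, 0, 256/15, 0, …
Change of var in L_f (x↦r) gives L₀.
L = (16 + 192·x + 768·x^2 + 1024·x^3) - 4·Dx + (1 + 4·x)·Dx^2  (order 2).
h: a_k = 0, 8, 16, -64/3, -128, -3584/15, 0, …
ICs: h(0) = 0, h′(0) = 8.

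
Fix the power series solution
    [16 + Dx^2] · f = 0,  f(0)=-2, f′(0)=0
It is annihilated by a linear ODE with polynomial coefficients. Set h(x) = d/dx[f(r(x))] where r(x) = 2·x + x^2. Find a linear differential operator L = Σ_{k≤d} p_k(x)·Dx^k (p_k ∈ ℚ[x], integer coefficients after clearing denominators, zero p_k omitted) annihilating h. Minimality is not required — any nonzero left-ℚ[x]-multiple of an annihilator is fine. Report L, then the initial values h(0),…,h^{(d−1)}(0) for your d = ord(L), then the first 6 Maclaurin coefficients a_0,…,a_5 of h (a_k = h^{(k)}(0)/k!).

f: a_k = -2, 0, 16, 0, -64/3, 0, …
L₀ from L_f via x↦r, Dx↦r'^{-1}Dx.
h=h₀': d/dx-closure on L₀ ⇒ L.
L = (67 + 256·x + 384·x^2 + 256·x^3 + 64·x^4) + (-3 - 3·x)·Dx + (1 + 2·x + x^2)·Dx^2  (order 2).
h: a_k = 0, 128, 192, -3904/3, -10240/3, 19456/15, …
ICs: h(0) = 0, h′(0) = 128.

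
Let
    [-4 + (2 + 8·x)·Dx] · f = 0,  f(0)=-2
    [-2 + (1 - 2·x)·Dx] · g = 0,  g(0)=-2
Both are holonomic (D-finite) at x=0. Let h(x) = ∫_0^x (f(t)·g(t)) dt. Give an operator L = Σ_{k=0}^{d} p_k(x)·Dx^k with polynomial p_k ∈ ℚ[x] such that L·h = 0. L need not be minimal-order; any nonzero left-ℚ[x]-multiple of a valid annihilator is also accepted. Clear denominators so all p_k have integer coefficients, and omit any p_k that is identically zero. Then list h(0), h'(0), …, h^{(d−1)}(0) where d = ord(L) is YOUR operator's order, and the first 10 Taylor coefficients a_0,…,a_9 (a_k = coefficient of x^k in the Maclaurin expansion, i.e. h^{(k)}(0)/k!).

f: a_k = -2, -4, 4, -8, 20, -56, 168, -528, 1716, -5720, …
g: a_k = -2, -4, -8, -16, -32, -64, -128, -256, -512, -1024, …
Sym-product of L_f,L_g gives L₀ (≤ ord 1).
h=∫₀ˣh₀: take L = L₀·Dx.
L = (4 + 4·x)·Dx + (-1 - 2·x + 8·x^2)·Dx^2  (order 2).
h: a_k = 0, 4, 8, 8, 16, 88/5, 48, 240/7, 192, -40, …
ICs: h(0) = 0, h′(0) = 4.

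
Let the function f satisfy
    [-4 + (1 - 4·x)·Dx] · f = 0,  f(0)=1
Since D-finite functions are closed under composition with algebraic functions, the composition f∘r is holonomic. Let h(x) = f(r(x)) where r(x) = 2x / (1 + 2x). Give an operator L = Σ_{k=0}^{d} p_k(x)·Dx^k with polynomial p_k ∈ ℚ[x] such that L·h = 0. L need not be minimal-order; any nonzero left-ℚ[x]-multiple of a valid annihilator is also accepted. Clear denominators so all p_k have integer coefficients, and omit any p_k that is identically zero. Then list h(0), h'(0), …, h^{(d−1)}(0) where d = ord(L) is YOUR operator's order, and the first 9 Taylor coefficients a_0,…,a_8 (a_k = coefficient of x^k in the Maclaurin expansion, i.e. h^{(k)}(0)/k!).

L = 8 + (-1 + 4·x + 12·x^2)·Dx  (order 1).
h: a_k = 1, 8, 48, 288, 1728, 10368, 62208, 373248, 2239488, …
ICs: h(0) = 1.

f: a_k = 1, 4, 16, 64, 256, 1024, 4096, 16384, 65536, …
f∘r: x↦r, Dx↦Dx/r' in L_f ⇒ L₀.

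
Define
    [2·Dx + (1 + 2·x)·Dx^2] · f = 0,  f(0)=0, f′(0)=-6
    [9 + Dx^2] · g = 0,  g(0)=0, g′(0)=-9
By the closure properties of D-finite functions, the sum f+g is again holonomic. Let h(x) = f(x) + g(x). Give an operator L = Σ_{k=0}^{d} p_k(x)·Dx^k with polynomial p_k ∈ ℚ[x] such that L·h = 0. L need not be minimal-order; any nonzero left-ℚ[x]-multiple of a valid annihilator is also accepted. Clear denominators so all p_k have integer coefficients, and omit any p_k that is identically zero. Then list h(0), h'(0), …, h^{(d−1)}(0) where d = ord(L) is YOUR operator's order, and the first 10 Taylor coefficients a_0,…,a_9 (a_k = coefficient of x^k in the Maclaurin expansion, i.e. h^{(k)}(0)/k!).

f: a_k = 0, -6, 6, -8, 12, -96/5, 32, -384/7, 96, -512/3, …
g: a_k = 0, -9, 0, 27/2, 0, -243/40, 0, 729/560, 0, -729/4480, …
Weyl lclm of L_f,L_g ⇒ L₀ (ord ≤ 4).
L = (594 + 648·x + 648·x^2)·Dx + (153 + 630·x + 972·x^2 + 648·x^3)·Dx^2 + (66 + 72·x + 72·x^2)·Dx^3 + (17 + 70·x + 108·x^2 + 72·x^3)·Dx^4  (order 4).
h: a_k = 0, -15, 6, 11/2, 12, -1011/40, 32, -29991/560, 96, -2295947/13440, …
ICs: h(0) = 0, h′(0) = -15, h′′(0) = 12, h′′′(0) = 33.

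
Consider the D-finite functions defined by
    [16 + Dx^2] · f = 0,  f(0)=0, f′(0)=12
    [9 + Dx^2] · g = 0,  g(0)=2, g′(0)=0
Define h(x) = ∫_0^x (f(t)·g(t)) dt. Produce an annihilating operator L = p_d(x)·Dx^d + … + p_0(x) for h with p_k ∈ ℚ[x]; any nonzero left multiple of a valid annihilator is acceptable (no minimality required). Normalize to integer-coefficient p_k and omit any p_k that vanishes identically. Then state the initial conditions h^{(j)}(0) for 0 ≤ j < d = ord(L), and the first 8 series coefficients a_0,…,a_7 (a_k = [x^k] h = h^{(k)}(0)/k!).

f: a_k = 0, 12, 0, -32, 0, 128/5, 0, -1024/105, …
g: a_k = 2, 0, -9, 0, 27/4, 0, -81/40, 0, …
h₀=f·g: eliminate ⇒ L₀, order ≤ 2·2.
h=∫₀ˣh₀: take L = L₀·Dx.
L = 49·Dx + 50·Dx^3 + Dx^5  (order 5).
h: a_k = 0, 0, 12, 0, -43, 0, 2101/30, 0, …
ICs: h(0) = 0, h′(0) = 0, h′′(0) = 24, h′′′(0) = 0, h′′′′(0) = -1032.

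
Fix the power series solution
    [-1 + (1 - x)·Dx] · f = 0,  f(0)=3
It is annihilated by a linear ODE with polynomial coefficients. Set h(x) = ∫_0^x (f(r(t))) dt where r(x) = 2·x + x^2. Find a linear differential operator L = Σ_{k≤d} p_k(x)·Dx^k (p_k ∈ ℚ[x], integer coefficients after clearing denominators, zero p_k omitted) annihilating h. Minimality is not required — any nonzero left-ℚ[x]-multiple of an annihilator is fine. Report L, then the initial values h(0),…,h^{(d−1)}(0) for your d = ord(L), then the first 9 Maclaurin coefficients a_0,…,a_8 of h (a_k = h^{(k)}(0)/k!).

L = (2 + 2·x)·Dx + (-1 + 2·x + x^2)·Dx^2  (order 2).
h: a_k = 0, 3, 3, 5, 9, 87/5, 35, 507/7, 153, …
ICs: h(0) = 0, h′(0) = 3.

f: a_k = 3, 3, 3, 3, 3, 3, 3, 3, 3, …
L₀ from L_f via x↦r, Dx↦r'^{-1}Dx.
Integrate: L := L₀·Dx.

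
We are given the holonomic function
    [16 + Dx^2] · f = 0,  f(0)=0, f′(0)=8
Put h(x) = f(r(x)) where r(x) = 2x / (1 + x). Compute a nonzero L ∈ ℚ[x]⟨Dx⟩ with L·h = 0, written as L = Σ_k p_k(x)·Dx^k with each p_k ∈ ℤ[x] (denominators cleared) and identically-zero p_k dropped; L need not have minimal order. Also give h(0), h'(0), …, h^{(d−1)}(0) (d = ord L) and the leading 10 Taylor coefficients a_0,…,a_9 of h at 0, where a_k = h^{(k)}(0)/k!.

L = 64 + (2 + 6·x + 6·x^2 + 2·x^3)·Dx + (1 + 4·x + 6·x^2 + 4·x^3 + x^4)·Dx^2  (order 2).
h: a_k = 0, 16, -16, -464/3, 496, -6928/15, -1040, 1516976/315, -437456/45, 30914864/2835, …
ICs: h(0) = 0, h′(0) = 16.

f: a_k = 0, 8, 0, -64/3, 0, 256/15, 0, -2048/315, 0, 4096/2835, …
Change of var in L_f (x↦r) gives L₀.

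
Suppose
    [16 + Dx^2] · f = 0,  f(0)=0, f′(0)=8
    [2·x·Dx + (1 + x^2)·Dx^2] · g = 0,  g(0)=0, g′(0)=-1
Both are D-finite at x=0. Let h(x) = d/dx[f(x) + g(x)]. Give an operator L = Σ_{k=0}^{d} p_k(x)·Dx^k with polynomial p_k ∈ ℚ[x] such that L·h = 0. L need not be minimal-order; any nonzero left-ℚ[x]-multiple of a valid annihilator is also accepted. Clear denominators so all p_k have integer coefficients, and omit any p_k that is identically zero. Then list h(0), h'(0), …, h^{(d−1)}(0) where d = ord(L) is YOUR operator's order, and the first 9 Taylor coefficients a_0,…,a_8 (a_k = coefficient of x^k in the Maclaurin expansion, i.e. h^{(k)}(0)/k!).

L = (64·x + 704·x^3 + 256·x^5) + (112 + 416·x^2 + 432·x^4 + 128·x^6)·Dx + (4·x + 44·x^3 + 16·x^5)·Dx^2 + (7 + 26·x^2 + 27·x^4 + 8·x^6)·Dx^3  (order 3).
h: a_k = 7, 0, -63, 0, 253/3, 0, -2003/45, 0, 3781/315, …
ICs: h(0) = 7, h′(0) = 0, h′′(0) = -126.

f: a_k = 0, 8, 0, -64/3, 0, 256/15, 0, -2048/315, 0, …
g: a_k = 0, -1, 0, 1/3, 0, -1/5, 0, 1/7, 0, …
h₀=f+g: left-lcm gives L₀, ord ≤ 4.
h=h₀': d/dx-closure on L₀ ⇒ L.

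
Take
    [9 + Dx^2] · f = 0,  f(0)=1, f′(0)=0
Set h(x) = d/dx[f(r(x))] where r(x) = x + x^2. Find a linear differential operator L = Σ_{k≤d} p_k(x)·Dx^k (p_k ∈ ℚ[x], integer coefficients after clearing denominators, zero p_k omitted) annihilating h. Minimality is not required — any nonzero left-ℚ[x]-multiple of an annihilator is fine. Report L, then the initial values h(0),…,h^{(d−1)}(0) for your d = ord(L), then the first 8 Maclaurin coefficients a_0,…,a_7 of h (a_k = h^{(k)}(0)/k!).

f: a_k = 1, 0, -9/2, 0, 27/8, 0, -81/80, 0, …
Substitute x→r, Dx→(1/r')Dx; clear ⇒ L₀.
Differentiate: ansatz ord ≤ ord L₀ ⇒ L.
L = (21 + 72·x + 216·x^2 + 288·x^3 + 144·x^4) + (-6 - 12·x)·Dx + (1 + 4·x + 4·x^2)·Dx^2  (order 2).
h: a_k = 0, -9, -27, -9/2, 135/2, 4617/40, 2079/40, -52191/560, …
ICs: h(0) = 0, h′(0) = -9.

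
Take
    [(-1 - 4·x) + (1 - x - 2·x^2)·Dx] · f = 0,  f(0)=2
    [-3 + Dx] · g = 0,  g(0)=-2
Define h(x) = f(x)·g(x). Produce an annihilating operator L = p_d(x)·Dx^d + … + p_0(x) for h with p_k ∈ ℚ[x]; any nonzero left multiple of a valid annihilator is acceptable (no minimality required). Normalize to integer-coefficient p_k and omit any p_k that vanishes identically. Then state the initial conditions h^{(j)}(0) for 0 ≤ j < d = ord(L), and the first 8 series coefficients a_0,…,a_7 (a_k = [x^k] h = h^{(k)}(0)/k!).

L = (4 + x - 6·x^2) + (-1 + x + 2·x^2)·Dx  (order 1).
h: a_k = -4, -16, -42, -92, -379/2, -1908/5, -15293/20, -107071/70, …
ICs: h(0) = -4.

f: a_k = 2, 2, 6, 10, 22, 42, 86, 170, …
g: a_k = -2, -6, -9, -9, -27/4, -81/20, -81/40, -243/280, …
h₀=f·g: eliminate ⇒ L₀, order ≤ 1·1.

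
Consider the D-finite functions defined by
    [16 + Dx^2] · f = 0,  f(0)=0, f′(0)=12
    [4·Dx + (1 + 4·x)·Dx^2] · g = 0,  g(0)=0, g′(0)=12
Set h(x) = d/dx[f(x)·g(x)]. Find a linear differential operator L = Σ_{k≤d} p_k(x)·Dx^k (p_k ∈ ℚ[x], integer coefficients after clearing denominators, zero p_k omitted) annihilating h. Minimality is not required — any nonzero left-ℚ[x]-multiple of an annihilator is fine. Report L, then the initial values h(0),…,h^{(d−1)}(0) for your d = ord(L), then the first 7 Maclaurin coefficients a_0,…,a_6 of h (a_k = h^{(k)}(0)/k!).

L = (-6400 - 45056·x - 172032·x^2 + 196608·x^3 + 2818048·x^4 + 6291456·x^5 + 4194304·x^6) + (-1536 - 8192·x + 20480·x^2 + 245760·x^3 + 655360·x^4 + 524288·x^5)·Dx + (-448 - 2816·x - 3584·x^2 + 73728·x^3 + 401408·x^4 + 786432·x^5 + 524288·x^6)·Dx^2 + (-96 - 512·x + 1280·x^2 + 15360·x^3 + 40960·x^4 + 32768·x^5)·Dx^3 + (-3 + 448·x^2 + 3840·x^3 + 14080·x^4 + 24576·x^5 + 16384·x^6)·Dx^4  (order 4).
h: a_k = 0, 288, -864, 1536, -7680, 33792, -666624/5, …
ICs: h(0) = 0, h′(0) = 288, h′′(0) = -1728, h′′′(0) = 9216.

f: a_k = 0, 12, 0, -32, 0, 128/5, 0, …
g: a_k = 0, 12, -24, 64, -192, 3072/5, -2048, …
Sym-product of L_f,L_g gives L₀ (≤ ord 4).
Derive L from L₀ (diff closure).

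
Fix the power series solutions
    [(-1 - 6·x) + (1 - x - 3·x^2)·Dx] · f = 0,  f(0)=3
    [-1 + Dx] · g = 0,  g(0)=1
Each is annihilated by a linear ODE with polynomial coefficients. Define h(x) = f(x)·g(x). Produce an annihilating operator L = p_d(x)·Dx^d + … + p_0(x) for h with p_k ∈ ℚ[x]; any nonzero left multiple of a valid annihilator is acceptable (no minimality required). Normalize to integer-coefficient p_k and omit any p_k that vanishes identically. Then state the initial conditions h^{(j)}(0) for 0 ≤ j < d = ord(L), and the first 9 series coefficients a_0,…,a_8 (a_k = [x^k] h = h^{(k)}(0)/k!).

L = (2 + 5·x - 3·x^2) + (-1 + x + 3·x^2)·Dx  (order 1).
h: a_k = 3, 6, 33/2, 35, 677/8, 3793/20, 106447/240, 850483/840, 6298165/2688, …
ICs: h(0) = 3.

f: a_k = 3, 3, 12, 21, 57, 120, 291, 651, 1524, …
g: a_k = 1, 1, 1/2, 1/6, 1/24, 1/120, 1/720, 1/5040, 1/40320, …
Product ⇒ symmetric product L₀, ord ≤ 1.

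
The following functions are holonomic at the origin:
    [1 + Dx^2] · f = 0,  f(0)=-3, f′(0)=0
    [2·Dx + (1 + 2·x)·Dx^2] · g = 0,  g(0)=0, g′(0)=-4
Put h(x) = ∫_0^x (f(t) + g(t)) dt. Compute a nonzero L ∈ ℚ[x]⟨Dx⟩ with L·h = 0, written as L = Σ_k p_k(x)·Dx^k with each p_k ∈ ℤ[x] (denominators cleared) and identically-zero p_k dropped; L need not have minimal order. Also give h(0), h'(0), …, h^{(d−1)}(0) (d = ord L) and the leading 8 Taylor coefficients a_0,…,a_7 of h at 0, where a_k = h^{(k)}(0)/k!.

L = (50 + 8·x + 8·x^2)·Dx^2 + (9 + 22·x + 12·x^2 + 8·x^3)·Dx^3 + (50 + 8·x + 8·x^2)·Dx^4 + (9 + 22·x + 12·x^2 + 8·x^3)·Dx^5  (order 5).
h: a_k = 0, -3, -2, 11/6, -4/3, 63/40, -32/15, 1707/560, …
ICs: h(0) = 0, h′(0) = -3, h′′(0) = -4, h′′′(0) = 11, h′′′′(0) = -32.

f: a_k = -3, 0, 3/2, 0, -1/8, 0, 1/240, 0, …
g: a_k = 0, -4, 4, -16/3, 8, -64/5, 64/3, -256/7, …
h₀=f+g: left-lcm gives L₀, ord ≤ 4.
h=∫₀ˣh₀: take L = L₀·Dx.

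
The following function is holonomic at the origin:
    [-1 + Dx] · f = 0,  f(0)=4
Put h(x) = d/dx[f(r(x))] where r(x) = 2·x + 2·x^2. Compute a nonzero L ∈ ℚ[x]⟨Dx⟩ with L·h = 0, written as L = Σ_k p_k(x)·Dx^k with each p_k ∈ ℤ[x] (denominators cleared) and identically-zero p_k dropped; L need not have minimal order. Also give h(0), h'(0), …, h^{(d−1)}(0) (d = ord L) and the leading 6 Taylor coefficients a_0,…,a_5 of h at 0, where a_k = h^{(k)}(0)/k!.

L = (4 + 8·x + 8·x^2) + (-1 - 2·x)·Dx  (order 1).
h: a_k = 8, 32, 64, 320/3, 416/3, 2432/15, …
ICs: h(0) = 8.

f: a_k = 4, 4, 2, 2/3, 1/6, 1/30, …
h₀=f(r): pull back L_f along r ⇒ L₀.
h₀' ⇒ L via d/dx closure of L₀.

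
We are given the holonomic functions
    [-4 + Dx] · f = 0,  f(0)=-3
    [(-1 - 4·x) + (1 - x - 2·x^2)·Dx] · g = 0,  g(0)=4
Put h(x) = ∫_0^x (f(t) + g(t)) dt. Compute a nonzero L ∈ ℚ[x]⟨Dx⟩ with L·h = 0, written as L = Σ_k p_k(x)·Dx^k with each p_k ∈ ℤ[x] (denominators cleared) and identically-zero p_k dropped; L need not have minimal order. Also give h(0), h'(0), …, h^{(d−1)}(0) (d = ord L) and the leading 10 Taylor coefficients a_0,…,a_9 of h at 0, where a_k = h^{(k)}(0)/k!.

L = (8 + 192·x^2 + 128·x^3)·Dx + (10 - 44·x - 72·x^2 + 64·x^3 + 64·x^4)·Dx^2 + (-3 + 11·x + 6·x^2 - 24·x^3 - 16·x^4)·Dx^3  (order 3).
h: a_k = 0, 1, -4, -4, -3, 12/5, 146/15, 332/15, 8669/210, 71308/945, …
ICs: h(0) = 0, h′(0) = 1, h′′(0) = -8.

f: a_k = -3, -12, -24, -32, -32, -128/5, -256/15, -1024/105, -512/105, -2048/945, …
g: a_k = 4, 4, 12, 20, 44, 84, 172, 340, 684, 1364, …
h₀=f+g: left-lcm gives L₀, ord ≤ 2.
Integrate: L := L₀·Dx.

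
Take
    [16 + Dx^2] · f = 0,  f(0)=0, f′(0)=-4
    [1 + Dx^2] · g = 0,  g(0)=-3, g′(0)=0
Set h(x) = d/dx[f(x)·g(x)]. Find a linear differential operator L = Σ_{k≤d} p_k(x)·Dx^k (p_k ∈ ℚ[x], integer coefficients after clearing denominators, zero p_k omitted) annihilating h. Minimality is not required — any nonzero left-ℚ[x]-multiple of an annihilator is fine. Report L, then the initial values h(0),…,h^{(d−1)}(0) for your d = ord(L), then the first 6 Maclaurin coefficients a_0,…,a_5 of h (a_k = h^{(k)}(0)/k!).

L = 225 + 34·Dx^2 + Dx^4  (order 4).
h: a_k = 12, 0, -114, 0, 421/2, 0, …
ICs: h(0) = 12, h′(0) = 0, h′′(0) = -228, h′′′(0) = 0.

f: a_k = 0, -4, 0, 32/3, 0, -128/15, …
g: a_k = -3, 0, 3/2, 0, -1/8, 0, …
L₀ := L_f ⊗_s L_g (sym. prod.), ord ≤ 4.
Differentiate: ansatz ord ≤ ord L₀ ⇒ L.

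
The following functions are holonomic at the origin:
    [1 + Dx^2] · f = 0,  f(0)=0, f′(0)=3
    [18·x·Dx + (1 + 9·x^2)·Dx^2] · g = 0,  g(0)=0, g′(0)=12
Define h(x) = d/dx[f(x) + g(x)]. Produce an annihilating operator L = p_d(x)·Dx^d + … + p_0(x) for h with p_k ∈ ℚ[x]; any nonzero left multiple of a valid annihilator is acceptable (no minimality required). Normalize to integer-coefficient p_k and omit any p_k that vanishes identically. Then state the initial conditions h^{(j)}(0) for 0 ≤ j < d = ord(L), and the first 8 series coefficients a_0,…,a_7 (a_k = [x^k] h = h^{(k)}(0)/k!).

L = (-1926·x + 17820·x^3 + 1458·x^5) + (-17 + 351·x^2 + 4617·x^4 + 729·x^6)·Dx + (-1926·x + 17820·x^3 + 1458·x^5)·Dx^2 + (-17 + 351·x^2 + 4617·x^4 + 729·x^6)·Dx^3  (order 3).
h: a_k = 15, 0, -219/2, 0, 7777/8, 0, -2099521/240, 0, …
ICs: h(0) = 15, h′(0) = 0, h′′(0) = -219.

f: a_k = 0, 3, 0, -1/2, 0, 1/40, 0, -1/1680, …
g: a_k = 0, 12, 0, -36, 0, 972/5, 0, -8748/7, …
f+g: L₀ = lclm(L_f,L_g), ord ≤ 2+2.
h₀' ⇒ L via d/dx closure of L₀.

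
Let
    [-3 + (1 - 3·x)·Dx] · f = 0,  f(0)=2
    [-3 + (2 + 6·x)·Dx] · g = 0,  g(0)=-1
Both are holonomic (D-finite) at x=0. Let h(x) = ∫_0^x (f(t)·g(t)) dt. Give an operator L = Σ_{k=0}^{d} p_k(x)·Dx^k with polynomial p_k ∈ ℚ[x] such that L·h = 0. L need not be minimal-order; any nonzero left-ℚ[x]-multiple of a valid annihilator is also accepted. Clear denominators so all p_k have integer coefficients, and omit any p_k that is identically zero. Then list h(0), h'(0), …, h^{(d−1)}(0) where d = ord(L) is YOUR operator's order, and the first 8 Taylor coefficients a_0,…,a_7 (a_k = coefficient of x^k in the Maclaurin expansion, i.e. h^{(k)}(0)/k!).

L = (9 + 9·x)·Dx + (-2 + 18·x^2)·Dx^2  (order 2).
h: a_k = 0, -2, -9/2, -33/4, -621/32, -14499/320, -29565/256, -1049031/3584, …
ICs: h(0) = 0, h′(0) = -2.

f: a_k = 2, 6, 18, 54, 162, 486, 1458, 4374, …
g: a_k = -1, -3/2, 9/8, -27/16, 405/128, -1701/256, 15309/1024, -72171/2048, …
L₀ := L_f ⊗_s L_g (sym. prod.), ord ≤ 1.
Integrate: L := L₀·Dx.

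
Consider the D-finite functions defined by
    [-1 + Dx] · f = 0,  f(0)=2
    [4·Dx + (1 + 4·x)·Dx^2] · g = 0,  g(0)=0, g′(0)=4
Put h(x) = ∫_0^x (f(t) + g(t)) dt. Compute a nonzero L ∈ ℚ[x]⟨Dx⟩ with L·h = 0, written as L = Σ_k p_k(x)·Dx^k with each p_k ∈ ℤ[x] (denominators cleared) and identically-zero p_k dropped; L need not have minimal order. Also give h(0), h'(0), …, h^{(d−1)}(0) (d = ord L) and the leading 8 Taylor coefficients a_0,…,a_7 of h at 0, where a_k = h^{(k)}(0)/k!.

L = (-36 - 16·x)·Dx^2 + (31 - 8·x - 16·x^2)·Dx^3 + (5 + 24·x + 16·x^2)·Dx^4  (order 4).
h: a_k = 0, 2, 3, -7/3, 65/12, -767/60, 12289/360, -245759/2520, …
ICs: h(0) = 0, h′(0) = 2, h′′(0) = 6, h′′′(0) = -14.

f: a_k = 2, 2, 1, 1/3, 1/12, 1/60, 1/360, 1/2520, …
g: a_k = 0, 4, -8, 64/3, -64, 1024/5, -2048/3, 16384/7, …
Sum ⇒ L₀ = lclm(L_f,L_g) in ℚ(x)⟨Dx⟩.
∫: right-multiply L₀ by Dx.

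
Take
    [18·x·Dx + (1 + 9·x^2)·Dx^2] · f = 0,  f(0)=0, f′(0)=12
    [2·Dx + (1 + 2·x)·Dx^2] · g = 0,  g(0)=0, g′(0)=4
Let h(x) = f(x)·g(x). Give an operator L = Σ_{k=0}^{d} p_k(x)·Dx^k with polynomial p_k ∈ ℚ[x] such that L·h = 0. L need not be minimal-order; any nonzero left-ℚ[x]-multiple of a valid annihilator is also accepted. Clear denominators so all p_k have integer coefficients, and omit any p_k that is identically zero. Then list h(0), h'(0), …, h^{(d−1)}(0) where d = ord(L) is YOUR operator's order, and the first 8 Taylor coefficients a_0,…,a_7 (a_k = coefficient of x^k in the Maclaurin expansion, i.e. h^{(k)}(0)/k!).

f: a_k = 0, 12, 0, -36, 0, 972/5, 0, -8748/7, …
g: a_k = 0, 4, -4, 16/3, -8, 64/5, -64/3, 256/7, …
Sym-product of L_f,L_g gives L₀ (≤ ord 4).
L = (792 + 3024·x + 22680·x^2 + 102384·x^3 + 174960·x^4 + 151632·x^5 + 104976·x^7)·Dx + (332 + 4752·x + 28908·x^2 + 127008·x^3 + 351216·x^4 + 542376·x^5 + 408240·x^6 + 157464·x^7 + 367416·x^8)·Dx^2 + (44 + 916·x + 6696·x^2 + 27252·x^3 + 85860·x^4 + 193428·x^5 + 279936·x^6 + 224532·x^7 + 157464·x^8 + 209952·x^9)·Dx^3 + (10 + 76·x + 418·x^2 + 1728·x^3 + 5391·x^4 + 12960·x^5 + 24948·x^6 + 34992·x^7 + 29889·x^8 + 26244·x^9 + 26244·x^10)·Dx^4  (order 4).
h: a_k = 0, 0, 48, -48, -80, 48, 3696/5, -3728/5, …
ICs: h(0) = 0, h′(0) = 0, h′′(0) = 96, h′′′(0) = -288.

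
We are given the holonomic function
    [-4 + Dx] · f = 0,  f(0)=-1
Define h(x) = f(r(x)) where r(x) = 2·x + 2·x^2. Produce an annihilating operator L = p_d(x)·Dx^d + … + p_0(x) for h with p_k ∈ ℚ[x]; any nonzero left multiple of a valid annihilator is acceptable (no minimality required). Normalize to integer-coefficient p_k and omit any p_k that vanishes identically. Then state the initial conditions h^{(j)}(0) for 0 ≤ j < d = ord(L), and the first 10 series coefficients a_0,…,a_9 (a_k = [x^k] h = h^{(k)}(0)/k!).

f: a_k = -1, -4, -8, -32/3, -32/3, -128/15, -256/45, -1024/315, -512/315, -2048/2835, …
h₀=f(r): pull back L_f along r ⇒ L₀.
L = (-8 - 16·x) + Dx  (order 1).
h: a_k = -1, -8, -40, -448/3, -1376/3, -18176/15, -127744/45, -378880/63, -3682816/315, -59772928/2835, …
ICs: h(0) = -1.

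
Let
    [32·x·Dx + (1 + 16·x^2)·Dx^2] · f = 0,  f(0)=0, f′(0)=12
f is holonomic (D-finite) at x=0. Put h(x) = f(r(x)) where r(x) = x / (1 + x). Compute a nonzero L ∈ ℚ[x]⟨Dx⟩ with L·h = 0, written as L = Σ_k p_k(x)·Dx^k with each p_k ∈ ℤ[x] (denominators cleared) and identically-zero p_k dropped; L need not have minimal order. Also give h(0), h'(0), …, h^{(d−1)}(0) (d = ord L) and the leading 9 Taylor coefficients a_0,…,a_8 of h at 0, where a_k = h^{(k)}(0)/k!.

f: a_k = 0, 12, 0, -64, 0, 3072/5, 0, -49152/7, 0, …
f∘r: x↦r, Dx↦Dx/r' in L_f ⇒ L₀.
L = (2 + 34·x)·Dx + (1 + 2·x + 17·x^2)·Dx^2  (order 2).
h: a_k = 0, 12, -12, -52, 180, 1212/5, -2444, 8724/7, 28980, …
ICs: h(0) = 0, h′(0) = 12.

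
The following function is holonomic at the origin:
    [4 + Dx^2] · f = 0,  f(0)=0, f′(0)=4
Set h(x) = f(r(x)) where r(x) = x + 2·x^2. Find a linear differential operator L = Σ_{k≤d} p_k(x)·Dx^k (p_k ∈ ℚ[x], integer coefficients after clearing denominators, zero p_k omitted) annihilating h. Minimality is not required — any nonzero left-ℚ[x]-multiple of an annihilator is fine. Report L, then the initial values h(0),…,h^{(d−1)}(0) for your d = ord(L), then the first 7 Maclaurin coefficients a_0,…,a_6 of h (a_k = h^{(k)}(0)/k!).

L = (4 + 48·x + 192·x^2 + 256·x^3) - 4·Dx + (1 + 4·x)·Dx^2  (order 2).
h: a_k = 0, 4, 8, -8/3, -16, -472/15, -16, …
ICs: h(0) = 0, h′(0) = 4.

f: a_k = 0, 4, 0, -8/3, 0, 8/15, 0, …
Substitute x→r, Dx→(1/r')Dx; clear ⇒ L₀.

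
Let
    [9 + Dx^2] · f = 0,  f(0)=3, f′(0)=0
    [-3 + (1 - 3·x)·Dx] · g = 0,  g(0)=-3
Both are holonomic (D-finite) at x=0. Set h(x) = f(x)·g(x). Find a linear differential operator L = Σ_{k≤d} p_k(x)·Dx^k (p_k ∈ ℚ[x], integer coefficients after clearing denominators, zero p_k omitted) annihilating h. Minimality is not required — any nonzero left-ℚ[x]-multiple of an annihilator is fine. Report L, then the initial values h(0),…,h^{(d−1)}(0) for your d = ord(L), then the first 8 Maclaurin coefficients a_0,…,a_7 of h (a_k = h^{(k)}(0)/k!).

f: a_k = 3, 0, -27/2, 0, 81/8, 0, -243/80, 0, …
g: a_k = -3, -9, -27, -81, -243, -729, -2187, -6561, …
h₀=f·g: eliminate ⇒ L₀, order ≤ 2·1.
L = (-9 + 27·x) + 6·Dx + (-1 + 3·x)·Dx^2  (order 2).
h: a_k = -9, -27, -81/2, -243/2, -3159/8, -9477/8, -283581/80, -850743/80, …
ICs: h(0) = -9, h′(0) = -27.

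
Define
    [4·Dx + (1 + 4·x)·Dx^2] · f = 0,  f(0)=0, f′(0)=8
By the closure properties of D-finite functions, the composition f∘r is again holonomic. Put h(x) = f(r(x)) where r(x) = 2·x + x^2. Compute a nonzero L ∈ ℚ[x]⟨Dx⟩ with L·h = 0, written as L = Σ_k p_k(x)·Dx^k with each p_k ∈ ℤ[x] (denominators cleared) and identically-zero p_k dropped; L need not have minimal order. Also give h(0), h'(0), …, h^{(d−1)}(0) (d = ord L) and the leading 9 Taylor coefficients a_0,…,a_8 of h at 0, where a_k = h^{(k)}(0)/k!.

L = (7 + 8·x + 4·x^2)·Dx + (1 + 9·x + 12·x^2 + 4·x^3)·Dx^2  (order 2).
h: a_k = 0, 16, -56, 832/3, -1552, 46336/5, -172928/3, 2581504/7, -2408576, …
ICs: h(0) = 0, h′(0) = 16.

f: a_k = 0, 8, -16, 128/3, -128, 2048/5, -4096/3, 32768/7, -16384, …
L₀ from L_f via x↦r, Dx↦r'^{-1}Dx.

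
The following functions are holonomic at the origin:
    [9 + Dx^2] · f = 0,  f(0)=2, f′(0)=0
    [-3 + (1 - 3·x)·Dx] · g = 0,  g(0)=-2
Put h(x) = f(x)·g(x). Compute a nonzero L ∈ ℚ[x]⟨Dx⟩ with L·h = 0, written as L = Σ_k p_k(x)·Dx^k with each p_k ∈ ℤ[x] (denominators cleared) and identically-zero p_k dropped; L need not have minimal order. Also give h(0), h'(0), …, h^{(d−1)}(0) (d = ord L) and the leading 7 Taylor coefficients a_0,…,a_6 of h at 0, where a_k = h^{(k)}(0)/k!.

f: a_k = 2, 0, -9, 0, 27/4, 0, -81/40, …
g: a_k = -2, -6, -18, -54, -162, -486, -1458, …
f·g: L₀ = L_f ⊗_s L_g, ord ≤ 2·1.
L = (-9 + 27·x) + 6·Dx + (-1 + 3·x)·Dx^2  (order 2).
h: a_k = -4, -12, -18, -54, -351/2, -1053/2, -31509/20, …
ICs: h(0) = -4, h′(0) = -12.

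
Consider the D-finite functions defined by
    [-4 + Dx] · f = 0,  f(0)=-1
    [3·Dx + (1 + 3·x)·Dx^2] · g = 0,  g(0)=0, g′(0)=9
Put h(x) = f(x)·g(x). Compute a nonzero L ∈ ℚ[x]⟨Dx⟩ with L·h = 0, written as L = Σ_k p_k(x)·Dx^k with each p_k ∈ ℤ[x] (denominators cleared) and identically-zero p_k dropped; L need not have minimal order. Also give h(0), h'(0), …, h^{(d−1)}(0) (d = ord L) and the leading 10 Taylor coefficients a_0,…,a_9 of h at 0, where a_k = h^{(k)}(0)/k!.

L = (4 + 48·x) + (-5 - 24·x)·Dx + (1 + 3·x)·Dx^2  (order 2).
h: a_k = 0, -9, -45/2, -45, -141/4, -354/5, 93/2, -7759/35, 21487/40, -20873/14, …
ICs: h(0) = 0, h′(0) = -9.

f: a_k = -1, -4, -8, -32/3, -32/3, -128/15, -256/45, -1024/315, -512/315, -2048/2835, …
g: a_k = 0, 9, -27/2, 27, -243/4, 729/5, -729/2, 6561/7, -19683/8, 6561, …
Sym-product of L_f,L_g gives L₀ (≤ ord 2).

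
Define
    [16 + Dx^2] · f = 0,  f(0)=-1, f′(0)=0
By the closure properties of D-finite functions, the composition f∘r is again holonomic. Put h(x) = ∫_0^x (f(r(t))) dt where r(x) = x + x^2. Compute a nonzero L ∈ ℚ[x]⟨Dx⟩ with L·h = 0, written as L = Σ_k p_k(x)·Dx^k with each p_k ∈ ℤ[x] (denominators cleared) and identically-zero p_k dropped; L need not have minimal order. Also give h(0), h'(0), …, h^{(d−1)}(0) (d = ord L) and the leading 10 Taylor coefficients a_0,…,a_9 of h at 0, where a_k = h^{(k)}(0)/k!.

f: a_k = -1, 0, 8, 0, -32/3, 0, 256/45, 0, -512/315, 0, …
Substitute x→r, Dx→(1/r')Dx; clear ⇒ L₀.
h=∫₀ˣh₀: take L = L₀·Dx.
L = (16 + 96·x + 192·x^2 + 128·x^3)·Dx - 2·Dx^2 + (1 + 2·x)·Dx^3  (order 3).
h: a_k = 0, -1, 0, 8/3, 4, -8/15, -64/9, -2624/315, -16/15, 23008/2835, …
ICs: h(0) = 0, h′(0) = -1, h′′(0) = 0.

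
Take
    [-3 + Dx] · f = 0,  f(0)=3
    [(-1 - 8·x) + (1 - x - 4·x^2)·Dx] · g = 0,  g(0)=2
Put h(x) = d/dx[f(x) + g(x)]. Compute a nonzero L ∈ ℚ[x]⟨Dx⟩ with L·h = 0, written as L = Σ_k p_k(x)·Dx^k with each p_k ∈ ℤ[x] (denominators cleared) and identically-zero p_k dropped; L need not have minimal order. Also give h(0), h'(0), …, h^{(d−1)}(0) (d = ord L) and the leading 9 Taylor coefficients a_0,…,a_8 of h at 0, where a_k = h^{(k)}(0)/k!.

f: a_k = 3, 9, 27/2, 27/2, 81/8, 243/40, 243/80, 729/560, 2187/4480, …
g: a_k = 2, 2, 10, 18, 58, 130, 362, 882, 2330, …
h₀=f+g: left-lcm gives L₀, ord ≤ 2.
h=h₀': d/dx-closure on L₀ ⇒ L.
L = (72 + 1314·x + 1440·x^2 + 6336·x^3 + 3456·x^4) + (-45 - 426·x - 783·x^2 - 1968·x^3 + 720·x^4 + 1152·x^5)·Dx + (7 - 4·x + 101·x^2 - 48·x^3 - 624·x^4 - 384·x^5)·Dx^2  (order 2).
h: a_k = 11, 47, 189/2, 545/2, 5443/8, 87609/40, 494649/80, 10440587/560, 236201121/4480, …
ICs: h(0) = 11, h′(0) = 47.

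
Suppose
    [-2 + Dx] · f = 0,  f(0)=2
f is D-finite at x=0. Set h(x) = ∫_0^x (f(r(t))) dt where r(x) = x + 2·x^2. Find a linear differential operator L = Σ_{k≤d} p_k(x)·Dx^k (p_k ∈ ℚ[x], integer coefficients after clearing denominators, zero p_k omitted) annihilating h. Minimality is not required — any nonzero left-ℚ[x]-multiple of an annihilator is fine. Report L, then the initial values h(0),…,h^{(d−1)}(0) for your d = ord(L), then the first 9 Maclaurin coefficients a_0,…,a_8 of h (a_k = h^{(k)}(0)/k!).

L = (-2 - 8·x)·Dx + Dx^2  (order 2).
h: a_k = 0, 2, 2, 4, 14/3, 20/3, 36/5, 2648/315, 2606/315, …
ICs: h(0) = 0, h′(0) = 2.

f: a_k = 2, 4, 4, 8/3, 4/3, 8/15, 8/45, 16/315, 4/315, …
Change of var in L_f (x↦r) gives L₀.
h=∫₀ˣh₀: take L = L₀·Dx.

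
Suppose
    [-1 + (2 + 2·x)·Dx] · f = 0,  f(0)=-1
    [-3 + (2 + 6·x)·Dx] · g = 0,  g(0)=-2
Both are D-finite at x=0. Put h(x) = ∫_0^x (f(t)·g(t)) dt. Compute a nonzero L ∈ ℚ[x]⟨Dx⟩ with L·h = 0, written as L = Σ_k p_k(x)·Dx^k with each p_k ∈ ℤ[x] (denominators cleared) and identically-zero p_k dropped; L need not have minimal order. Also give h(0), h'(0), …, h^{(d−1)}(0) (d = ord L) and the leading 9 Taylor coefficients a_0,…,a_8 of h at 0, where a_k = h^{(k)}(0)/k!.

L = (-2 - 3·x)·Dx + (1 + 4·x + 3·x^2)·Dx^2  (order 2).
h: a_k = 0, 2, 2, -1/3, 1/2, -17/20, 19/12, -177/56, 213/32, …
ICs: h(0) = 0, h′(0) = 2.

f: a_k = -1, -1/2, 1/8, -1/16, 5/128, -7/256, 21/1024, -33/2048, 429/32768, …
g: a_k = -2, -3, 9/4, -27/8, 405/64, -1701/128, 15309/512, -72171/1024, 2814669/16384, …
h₀=f·g: eliminate ⇒ L₀, order ≤ 1·1.
∫: right-multiply L₀ by Dx.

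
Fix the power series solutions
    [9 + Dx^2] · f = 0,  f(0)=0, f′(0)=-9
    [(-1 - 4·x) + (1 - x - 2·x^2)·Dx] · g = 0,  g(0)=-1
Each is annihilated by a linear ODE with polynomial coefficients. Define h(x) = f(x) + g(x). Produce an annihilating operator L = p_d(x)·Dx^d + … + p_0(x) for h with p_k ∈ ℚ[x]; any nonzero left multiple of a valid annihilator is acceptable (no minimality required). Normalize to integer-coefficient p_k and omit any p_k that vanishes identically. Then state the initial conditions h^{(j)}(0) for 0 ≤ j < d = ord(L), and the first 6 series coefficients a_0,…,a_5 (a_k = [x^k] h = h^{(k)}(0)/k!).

f: a_k = 0, -9, 0, 27/2, 0, -243/40, …
g: a_k = -1, -1, -3, -5, -11, -21, …
Sum ⇒ L₀ = lclm(L_f,L_g) in ℚ(x)⟨Dx⟩.
L = (-117 - 486·x - 135·x^2 - 360·x^3 - 540·x^4 - 432·x^5) + (45 - 63·x - 81·x^2 + 153·x^3 + 18·x^4 - 324·x^5 - 216·x^6)·Dx + (-13 - 54·x - 15·x^2 - 40·x^3 - 60·x^4 - 48·x^5)·Dx^2 + (5 - 7·x - 9·x^2 + 17·x^3 + 2·x^4 - 36·x^5 - 24·x^6)·Dx^3  (order 3).
h: a_k = -1, -10, -3, 17/2, -11, -1083/40, …
ICs: h(0) = -1, h′(0) = -10, h′′(0) = -6.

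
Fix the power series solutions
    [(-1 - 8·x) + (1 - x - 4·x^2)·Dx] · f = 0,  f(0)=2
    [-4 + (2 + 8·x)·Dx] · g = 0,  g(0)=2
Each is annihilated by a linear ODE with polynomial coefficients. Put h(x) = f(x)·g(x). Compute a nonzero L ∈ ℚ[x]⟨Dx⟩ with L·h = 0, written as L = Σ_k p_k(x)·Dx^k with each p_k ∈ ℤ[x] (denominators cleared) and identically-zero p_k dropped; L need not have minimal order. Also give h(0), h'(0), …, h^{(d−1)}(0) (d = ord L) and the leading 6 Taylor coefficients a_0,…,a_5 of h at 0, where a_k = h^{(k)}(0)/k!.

L = (3 + 10·x + 24·x^2) + (-1 - 3·x + 8·x^2 + 16·x^3)·Dx  (order 1).
h: a_k = 4, 12, 20, 84, 124, 572, …
ICs: h(0) = 4.

f: a_k = 2, 2, 10, 18, 58, 130, …
g: a_k = 2, 4, -4, 8, -20, 56, …
Product ⇒ symmetric product L₀, ord ≤ 1.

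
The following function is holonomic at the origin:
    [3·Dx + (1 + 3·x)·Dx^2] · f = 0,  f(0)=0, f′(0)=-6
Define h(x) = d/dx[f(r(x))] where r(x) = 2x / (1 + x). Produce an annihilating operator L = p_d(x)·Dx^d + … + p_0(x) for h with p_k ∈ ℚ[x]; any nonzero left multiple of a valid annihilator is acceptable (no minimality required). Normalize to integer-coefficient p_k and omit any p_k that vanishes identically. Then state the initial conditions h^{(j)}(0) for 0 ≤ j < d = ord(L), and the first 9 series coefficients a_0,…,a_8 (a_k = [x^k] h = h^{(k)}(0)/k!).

L = (8 + 14·x) + (1 + 8·x + 7·x^2)·Dx  (order 1).
h: a_k = -12, 96, -684, 4800, -33612, 235296, -1647084, 11529600, -80707212, …
ICs: h(0) = -12.

f: a_k = 0, -6, 9, -18, 81/2, -486/5, 243, -4374/7, 6561/4, …
Change of var in L_f (x↦r) gives L₀.
Derive L from L₀ (diff closure).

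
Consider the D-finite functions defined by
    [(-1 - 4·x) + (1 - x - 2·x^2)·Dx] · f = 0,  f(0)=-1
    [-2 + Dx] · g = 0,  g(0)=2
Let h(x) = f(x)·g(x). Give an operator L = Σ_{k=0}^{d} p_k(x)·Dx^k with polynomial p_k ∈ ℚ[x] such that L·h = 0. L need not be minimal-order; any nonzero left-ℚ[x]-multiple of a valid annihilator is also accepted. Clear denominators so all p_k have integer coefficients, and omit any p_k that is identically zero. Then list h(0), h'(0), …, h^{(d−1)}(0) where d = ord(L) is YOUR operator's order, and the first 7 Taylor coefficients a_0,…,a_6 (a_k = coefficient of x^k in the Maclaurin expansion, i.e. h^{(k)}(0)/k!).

f: a_k = -1, -1, -3, -5, -11, -21, -43, …
g: a_k = 2, 4, 4, 8/3, 4/3, 8/15, 8/45, …
h₀=f·g: eliminate ⇒ L₀, order ≤ 1·1.
L = (3 + 2·x - 4·x^2) + (-1 + x + 2·x^2)·Dx  (order 1).
h: a_k = -2, -6, -14, -86/3, -58, -1738/15, -10442/45, …
ICs: h(0) = -2.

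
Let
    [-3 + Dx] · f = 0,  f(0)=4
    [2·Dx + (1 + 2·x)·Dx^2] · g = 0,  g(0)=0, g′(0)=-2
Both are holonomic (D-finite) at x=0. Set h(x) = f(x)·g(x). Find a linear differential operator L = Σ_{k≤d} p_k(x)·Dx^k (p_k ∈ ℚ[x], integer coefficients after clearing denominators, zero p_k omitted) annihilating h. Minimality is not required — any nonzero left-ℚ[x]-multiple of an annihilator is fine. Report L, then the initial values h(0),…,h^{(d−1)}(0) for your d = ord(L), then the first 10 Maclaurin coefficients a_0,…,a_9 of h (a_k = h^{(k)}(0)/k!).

f: a_k = 4, 12, 18, 18, 27/2, 81/10, 81/20, 243/140, 729/1120, 243/1120, …
g: a_k = 0, -2, 2, -8/3, 4, -32/5, 32/3, -128/7, 32, -512/9, …
L₀ := L_f ⊗_s L_g (sym. prod.), ord ≤ 2.
L = (3 + 18·x) + (-4 - 12·x)·Dx + (1 + 2·x)·Dx^2  (order 2).
h: a_k = 0, -8, -16, -68/3, -16, -83/5, 2/3, -1137/70, 112/5, -218377/5040, …
ICs: h(0) = 0, h′(0) = -8.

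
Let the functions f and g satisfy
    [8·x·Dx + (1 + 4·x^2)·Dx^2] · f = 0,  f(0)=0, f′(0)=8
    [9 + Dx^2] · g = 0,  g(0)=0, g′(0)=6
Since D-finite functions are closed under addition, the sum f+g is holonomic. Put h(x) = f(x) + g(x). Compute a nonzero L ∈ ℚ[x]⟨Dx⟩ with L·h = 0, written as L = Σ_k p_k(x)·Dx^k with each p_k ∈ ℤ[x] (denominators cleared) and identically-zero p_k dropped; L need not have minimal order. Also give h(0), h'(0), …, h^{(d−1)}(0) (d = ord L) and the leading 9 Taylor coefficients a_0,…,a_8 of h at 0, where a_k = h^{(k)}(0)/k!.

f: a_k = 0, 8, 0, -32/3, 0, 128/5, 0, -512/7, 0, …
g: a_k = 0, 6, 0, -9, 0, 81/20, 0, -243/280, 0, …
f+g: L₀ = lclm(L_f,L_g), ord ≤ 2+2.
L = (-2808·x + 19008·x^3 + 10368·x^5)·Dx + (9 + 1548·x^2 + 7344·x^4 + 5184·x^6)·Dx^2 + (-312·x + 2112·x^3 + 1152·x^5)·Dx^3 + (1 + 172·x^2 + 816·x^4 + 576·x^6)·Dx^4  (order 4).
h: a_k = 0, 14, 0, -59/3, 0, 593/20, 0, -20723/280, 0, …
ICs: h(0) = 0, h′(0) = 14, h′′(0) = 0, h′′′(0) = -118.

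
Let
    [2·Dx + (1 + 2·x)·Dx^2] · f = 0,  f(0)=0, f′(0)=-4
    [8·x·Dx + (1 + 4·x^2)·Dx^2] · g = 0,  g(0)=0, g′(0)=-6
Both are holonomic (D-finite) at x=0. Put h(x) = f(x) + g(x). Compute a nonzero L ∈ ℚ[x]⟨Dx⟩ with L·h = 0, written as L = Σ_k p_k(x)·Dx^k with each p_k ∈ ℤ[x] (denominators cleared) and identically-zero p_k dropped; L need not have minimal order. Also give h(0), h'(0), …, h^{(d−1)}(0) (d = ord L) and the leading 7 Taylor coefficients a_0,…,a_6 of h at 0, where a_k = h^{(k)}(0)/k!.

L = (-8 - 48·x + 96·x^2 + 64·x^3)·Dx + (-8 - 16·x + 192·x^3 + 128·x^4)·Dx^2 + (-1 + 2·x + 8·x^2 + 16·x^3 + 48·x^4 + 32·x^5)·Dx^3  (order 3).
h: a_k = 0, -10, 4, 8/3, 8, -32, 64/3, …
ICs: h(0) = 0, h′(0) = -10, h′′(0) = 8.

f: a_k = 0, -4, 4, -16/3, 8, -64/5, 64/3, …
g: a_k = 0, -6, 0, 8, 0, -96/5, 0, …
Sum ⇒ L₀ = lclm(L_f,L_g) in ℚ(x)⟨Dx⟩.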